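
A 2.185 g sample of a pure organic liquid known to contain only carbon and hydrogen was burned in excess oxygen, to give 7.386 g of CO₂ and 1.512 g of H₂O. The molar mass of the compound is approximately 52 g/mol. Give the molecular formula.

mol C = 7.386 g CO₂ ÷ 44.009 g/mol = 0.16783 mol
mol H = 2 × 1.512 g H₂O ÷ 18.015 g/mol = 0.16786 mol
Divide by the smallest (0.16783 mol): C 1.000, H 1.000
Empirical formula: CH
Empirical-formula mass = 13.02 g/mol; 52 ÷ 13.02 ≈ 4, so the molecular formula is C4H4.

C4H4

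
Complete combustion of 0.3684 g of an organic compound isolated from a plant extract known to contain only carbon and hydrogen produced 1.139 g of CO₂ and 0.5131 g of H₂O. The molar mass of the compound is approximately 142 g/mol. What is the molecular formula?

mol C = 1.139 g CO₂ ÷ 44.009 g/mol = 0.025881 mol
mol H = 2 × 0.5131 g H₂O ÷ 18.015 g/mol = 0.056964 mol
Divide by the smallest (0.025881 mol): C 1.000, H 2.201
Multiplying each by 5 gives whole numbers: C 5.00, H 11.00
Empirical formula: C5H11
Empirical-formula mass = 71.14 g/mol; 142 ÷ 71.14 ≈ 2, so the molecular formula is C10H22.

C10H22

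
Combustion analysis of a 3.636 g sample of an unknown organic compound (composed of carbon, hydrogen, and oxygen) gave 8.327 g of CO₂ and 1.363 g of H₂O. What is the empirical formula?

mol C = 8.327 g CO₂ ÷ 44.009 g/mol = 0.18921 mol
mol H = 2 × 1.363 g H₂O ÷ 18.015 g/mol = 0.15132 mol
mass O = 3.636 − (2.2726 + 0.15253) = 1.2109 g → mol O = 1.2109 ÷ 15.999 = 0.075683 mol
Divide by the smallest (0.075683 mol): C 2.500, H 1.999, O 1.000
Multiplying each by 2 gives whole numbers: C 5.00, H 4.00, O 2.00

C5H4O2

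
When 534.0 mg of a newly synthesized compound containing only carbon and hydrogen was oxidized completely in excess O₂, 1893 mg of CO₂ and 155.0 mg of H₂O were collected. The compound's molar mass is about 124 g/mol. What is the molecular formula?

mol C = 1.893 g CO₂ ÷ 44.009 g/mol = 0.043014 mol
mol H = 2 × 0.1550 g H₂O ÷ 18.015 g/mol = 0.017208 mol
Divide by the smallest (0.017208 mol): C 2.500, H 1.000
Multiplying each by 2 gives whole numbers: C 5.00, H 2.00
Empirical formula: C5H2
Empirical-formula mass = 62.07 g/mol; 124 ÷ 62.07 ≈ 2, so the molecular formula is C10H4.

C10H4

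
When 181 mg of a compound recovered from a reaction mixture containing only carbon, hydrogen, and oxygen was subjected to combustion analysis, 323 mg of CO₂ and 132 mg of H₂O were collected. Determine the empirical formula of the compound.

C3H6O2

mol C = 0.323 g CO₂ ÷ 44.009 g/mol = 0.007339 mol
mol H = 2 × 0.132 g H₂O ÷ 18.015 g/mol = 0.01465 mol
mass O = 0.181 − (0.08815 + 0.01477) = 0.07807 g → mol O = 0.07807 ÷ 15.999 = 0.004880 mol
Divide by the smallest (0.004880 mol): C 1.504, H 3.003, O 1.000
Multiplying each by 2 gives whole numbers: C 3.01, H 6.01, O 2.00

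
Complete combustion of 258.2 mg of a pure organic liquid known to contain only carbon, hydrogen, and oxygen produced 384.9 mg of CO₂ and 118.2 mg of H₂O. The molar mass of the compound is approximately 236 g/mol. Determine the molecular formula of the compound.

C8H12O8

mol C = 0.3849 g CO₂ ÷ 44.009 g/mol = 0.0087459 mol
mol H = 2 × 0.1182 g H₂O ÷ 18.015 g/mol = 0.013122 mol
mass O = 0.2582 − (0.10505 + 0.013227) = 0.13993 g → mol O = 0.13993 ÷ 15.999 = 0.0087459 mol
Divide by the smallest (0.0087459 mol): C 1.000, H 1.500, O 1.000
Multiplying each by 2 gives whole numbers: C 2.00, H 3.00, O 2.00
Empirical formula: C2H3O2
Empirical-formula mass = 59.04 g/mol; 236 ÷ 59.04 ≈ 4, so the molecular formula is C8H12O8.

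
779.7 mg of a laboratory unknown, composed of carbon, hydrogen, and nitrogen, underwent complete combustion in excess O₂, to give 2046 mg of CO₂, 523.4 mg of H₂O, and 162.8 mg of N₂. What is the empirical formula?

C4H5N

mol C = 2.046 g CO₂ ÷ 44.009 g/mol = 0.046490 mol
mol H = 2 × 0.5234 g H₂O ÷ 18.015 g/mol = 0.058107 mol
mol N = 2 × 0.1628 g N₂ ÷ 28.014 g/mol = 0.011623 mol
Divide by the smallest (0.011623 mol): C 4.000, H 4.999, N 1.000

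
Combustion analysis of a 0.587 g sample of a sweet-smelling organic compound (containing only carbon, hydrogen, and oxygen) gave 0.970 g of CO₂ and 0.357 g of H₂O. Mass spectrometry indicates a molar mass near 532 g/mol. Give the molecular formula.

C20H36O16

mol C = 0.970 g CO₂ ÷ 44.009 g/mol = 0.02204 mol
mol H = 2 × 0.357 g H₂O ÷ 18.015 g/mol = 0.03963 mol
mass O = 0.587 − (0.2647 + 0.03995) = 0.2823 g → mol O = 0.2823 ÷ 15.999 = 0.01765 mol
Divide by the smallest (0.01765 mol): C 1.249, H 2.246, O 1.000
Multiplying each by 4 gives whole numbers: C 5.00, H 8.98, O 4.00
Empirical formula: C5H9O4
Empirical-formula mass = 133.12 g/mol; 532 ÷ 133.12 ≈ 4, so the molecular formula is C20H36O16.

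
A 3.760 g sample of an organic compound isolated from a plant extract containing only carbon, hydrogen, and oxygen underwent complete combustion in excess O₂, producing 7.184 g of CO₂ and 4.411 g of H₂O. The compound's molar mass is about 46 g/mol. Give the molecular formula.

mol C = 7.184 g CO₂ ÷ 44.009 g/mol = 0.16324 mol
mol H = 2 × 4.411 g H₂O ÷ 18.015 g/mol = 0.48970 mol
mass O = 3.760 − (1.9607 + 0.49362) = 1.3057 g → mol O = 1.3057 ÷ 15.999 = 0.081612 mol
Divide by the smallest (0.081612 mol): C 2.000, H 6.000, O 1.000
Empirical formula: C2H6O
Empirical-formula mass = 46.07 g/mol; 46 ÷ 46.07 ≈ 1, so the molecular formula is C2H6O.

C2H6O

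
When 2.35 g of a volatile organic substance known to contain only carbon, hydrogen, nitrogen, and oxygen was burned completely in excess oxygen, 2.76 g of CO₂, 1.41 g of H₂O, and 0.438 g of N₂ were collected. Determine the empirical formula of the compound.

C2H5NO2

mol C = 2.76 g CO₂ ÷ 44.009 g/mol = 0.06271 mol
mol H = 2 × 1.41 g H₂O ÷ 18.015 g/mol = 0.1565 mol
mol N = 2 × 0.438 g N₂ ÷ 28.014 g/mol = 0.03127 mol
mass O = 2.35 − (0.7533 + 0.1578 + 0.4380) = 1.001 g → mol O = 1.001 ÷ 15.999 = 0.06256 mol
Divide by the smallest (0.03127 mol): C 2.006, H 5.006, N 1.000, O 2.001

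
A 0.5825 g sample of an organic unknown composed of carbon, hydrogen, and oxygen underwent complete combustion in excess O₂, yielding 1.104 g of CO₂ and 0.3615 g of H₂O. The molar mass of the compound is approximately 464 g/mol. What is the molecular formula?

C20H32O12

mol C = 1.104 g CO₂ ÷ 44.009 g/mol = 0.025086 mol
mol H = 2 × 0.3615 g H₂O ÷ 18.015 g/mol = 0.040133 mol
mass O = 0.5825 − (0.30131 + 0.040454) = 0.24074 g → mol O = 0.24074 ÷ 15.999 = 0.015047 mol
Divide by the smallest (0.015047 mol): C 1.667, H 2.667, O 1.000
Multiplying each by 3 gives whole numbers: C 5.00, H 8.00, O 3.00
Empirical formula: C5H8O3
Empirical-formula mass = 116.12 g/mol; 464 ÷ 116.12 ≈ 4, so the molecular formula is C20H32O12.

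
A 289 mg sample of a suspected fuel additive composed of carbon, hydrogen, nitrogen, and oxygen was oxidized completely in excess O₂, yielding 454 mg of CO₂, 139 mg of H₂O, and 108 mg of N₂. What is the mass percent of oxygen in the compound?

14.4%

mol C = 0.454 g CO₂ ÷ 44.009 g/mol = 0.01032 mol
mol H = 2 × 0.139 g H₂O ÷ 18.015 g/mol = 0.01543 mol
mol N = 2 × 0.108 g N₂ ÷ 28.014 g/mol = 0.007710 mol
mass O = 0.289 − (0.1239 + 0.01556 + 0.1080) = 0.04154 g → mol O = 0.04154 ÷ 15.999 = 0.002596 mol
mass % O = 0.04154 g ÷ 0.289 g × 100%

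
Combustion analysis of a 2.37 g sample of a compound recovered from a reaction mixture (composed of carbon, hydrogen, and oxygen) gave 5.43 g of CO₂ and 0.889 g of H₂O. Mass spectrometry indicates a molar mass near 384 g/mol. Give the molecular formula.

mol C = 5.43 g CO₂ ÷ 44.009 g/mol = 0.1234 mol
mol H = 2 × 0.889 g H₂O ÷ 18.015 g/mol = 0.09870 mol
mass O = 2.37 − (1.482 + 0.09949) = 0.7886 g → mol O = 0.7886 ÷ 15.999 = 0.04929 mol
Divide by the smallest (0.04929 mol): C 2.503, H 2.002, O 1.000
Multiplying each by 2 gives whole numbers: C 5.01, H 4.00, O 2.00
Empirical formula: C5H4O2
Empirical-formula mass = 96.08 g/mol; 384 ÷ 96.08 ≈ 4, so the molecular formula is C20H16O8.

C20H16O8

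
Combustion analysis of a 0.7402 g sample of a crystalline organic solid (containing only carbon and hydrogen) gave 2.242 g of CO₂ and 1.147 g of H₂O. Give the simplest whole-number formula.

C2H5

mol C = 2.242 g CO₂ ÷ 44.009 g/mol = 0.050944 mol
mol H = 2 × 1.147 g H₂O ÷ 18.015 g/mol = 0.12734 mol
Divide by the smallest (0.050944 mol): C 1.000, H 2.500
Multiplying each by 2 gives whole numbers: C 2.00, H 5.00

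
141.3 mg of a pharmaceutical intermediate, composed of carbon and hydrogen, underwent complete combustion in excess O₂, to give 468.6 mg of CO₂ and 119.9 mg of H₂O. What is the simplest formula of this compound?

C4H5

mol C = 0.4686 g CO₂ ÷ 44.009 g/mol = 0.010648 mol
mol H = 2 × 0.1199 g H₂O ÷ 18.015 g/mol = 0.013311 mol
Divide by the smallest (0.010648 mol): C 1.000, H 1.250
Multiplying each by 4 gives whole numbers: C 4.00, H 5.00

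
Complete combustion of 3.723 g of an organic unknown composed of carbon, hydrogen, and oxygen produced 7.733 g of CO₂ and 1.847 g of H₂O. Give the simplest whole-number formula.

mol C = 7.733 g CO₂ ÷ 44.009 g/mol = 0.17571 mol
mol H = 2 × 1.847 g H₂O ÷ 18.015 g/mol = 0.20505 mol
mass O = 3.723 − (2.1105 + 0.20669) = 1.4058 g → mol O = 1.4058 ÷ 15.999 = 0.087868 mol
Divide by the smallest (0.087868 mol): C 2.000, H 2.334, O 1.000
Multiplying each by 3 gives whole numbers: C 6.00, H 7.00, O 3.00

C6H7O3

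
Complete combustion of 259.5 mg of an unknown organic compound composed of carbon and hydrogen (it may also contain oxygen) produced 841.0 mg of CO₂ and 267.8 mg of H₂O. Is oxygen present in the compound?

no

mol C = 0.8410 g CO₂ ÷ 44.009 g/mol = 0.019110 mol
mol H = 2 × 0.2678 g H₂O ÷ 18.015 g/mol = 0.029731 mol
C and H together account for 0.25950 g — essentially the entire 0.2595 g sample — so the compound contains no oxygen.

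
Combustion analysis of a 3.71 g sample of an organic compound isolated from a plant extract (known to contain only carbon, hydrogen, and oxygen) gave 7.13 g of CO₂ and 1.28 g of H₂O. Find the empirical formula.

C8H7O5

mol C = 7.13 g CO₂ ÷ 44.009 g/mol = 0.1620 mol
mol H = 2 × 1.28 g H₂O ÷ 18.015 g/mol = 0.1421 mol
mass O = 3.71 − (1.946 + 0.1432) = 1.621 g → mol O = 1.621 ÷ 15.999 = 0.1013 mol
Divide by the smallest (0.1013 mol): C 1.599, H 1.403, O 1.000
Multiplying each by 5 gives whole numbers: C 8.00, H 7.01, O 5.00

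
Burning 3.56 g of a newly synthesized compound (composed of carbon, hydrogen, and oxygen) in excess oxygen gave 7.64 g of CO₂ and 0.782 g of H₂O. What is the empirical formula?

C2HO

mol C = 7.64 g CO₂ ÷ 44.009 g/mol = 0.1736 mol
mol H = 2 × 0.782 g H₂O ÷ 18.015 g/mol = 0.08682 mol
mass O = 3.56 − (2.085 + 0.08751) = 1.387 g → mol O = 1.387 ÷ 15.999 = 0.08672 mol
Divide by the smallest (0.08672 mol): C 2.002, H 1.001, O 1.000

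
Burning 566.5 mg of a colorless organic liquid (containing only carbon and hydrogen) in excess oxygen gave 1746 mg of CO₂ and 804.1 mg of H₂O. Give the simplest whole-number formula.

mol C = 1.746 g CO₂ ÷ 44.009 g/mol = 0.039674 mol
mol H = 2 × 0.8041 g H₂O ÷ 18.015 g/mol = 0.089270 mol
Divide by the smallest (0.039674 mol): C 1.000, H 2.250
Multiplying each by 4 gives whole numbers: C 4.00, H 9.00

C4H9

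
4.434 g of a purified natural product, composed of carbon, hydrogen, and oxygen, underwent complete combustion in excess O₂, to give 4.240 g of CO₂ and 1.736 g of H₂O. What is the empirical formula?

mol C = 4.240 g CO₂ ÷ 44.009 g/mol = 0.096344 mol
mol H = 2 × 1.736 g H₂O ÷ 18.015 g/mol = 0.19273 mol
mass O = 4.434 − (1.1572 + 0.19427) = 3.0825 g → mol O = 3.0825 ÷ 15.999 = 0.19267 mol
Divide by the smallest (0.096344 mol): C 1.000, H 2.000, O 2.000

CH2O2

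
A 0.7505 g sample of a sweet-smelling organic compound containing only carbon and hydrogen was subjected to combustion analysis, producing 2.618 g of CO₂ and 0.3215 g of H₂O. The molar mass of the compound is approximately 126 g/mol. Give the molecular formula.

C10H6

mol C = 2.618 g CO₂ ÷ 44.009 g/mol = 0.059488 mol
mol H = 2 × 0.3215 g H₂O ÷ 18.015 g/mol = 0.035692 mol
Divide by the smallest (0.035692 mol): C 1.667, H 1.000
Multiplying each by 3 gives whole numbers: C 5.00, H 3.00
Empirical formula: C5H3
Empirical-formula mass = 63.08 g/mol; 126 ÷ 63.08 ≈ 2, so the molecular formula is C10H6.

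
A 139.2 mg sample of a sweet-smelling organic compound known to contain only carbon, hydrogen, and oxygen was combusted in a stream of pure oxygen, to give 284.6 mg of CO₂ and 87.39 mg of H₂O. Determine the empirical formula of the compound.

mol C = 0.2846 g CO₂ ÷ 44.009 g/mol = 0.0064669 mol
mol H = 2 × 0.08739 g H₂O ÷ 18.015 g/mol = 0.0097019 mol
mass O = 0.1392 − (0.077673 + 0.0097795) = 0.051747 g → mol O = 0.051747 ÷ 15.999 = 0.0032344 mol
Divide by the smallest (0.0032344 mol): C 1.999, H 3.000, O 1.000

C2H3O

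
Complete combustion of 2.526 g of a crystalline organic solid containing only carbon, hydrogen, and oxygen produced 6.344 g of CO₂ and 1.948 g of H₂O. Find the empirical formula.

mol C = 6.344 g CO₂ ÷ 44.009 g/mol = 0.14415 mol
mol H = 2 × 1.948 g H₂O ÷ 18.015 g/mol = 0.21626 mol
mass O = 2.526 − (1.7314 + 0.21799) = 0.57659 g → mol O = 0.57659 ÷ 15.999 = 0.036039 mol
Divide by the smallest (0.036039 mol): C 4.000, H 6.001, O 1.000

C4H6O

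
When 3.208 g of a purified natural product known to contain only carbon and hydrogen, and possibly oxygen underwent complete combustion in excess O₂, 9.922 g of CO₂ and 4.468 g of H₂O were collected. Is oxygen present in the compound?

no

mol C = 9.922 g CO₂ ÷ 44.009 g/mol = 0.22545 mol
mol H = 2 × 4.468 g H₂O ÷ 18.015 g/mol = 0.49603 mol
C and H together account for 3.2079 g — essentially the entire 3.208 g sample — so the compound contains no oxygen.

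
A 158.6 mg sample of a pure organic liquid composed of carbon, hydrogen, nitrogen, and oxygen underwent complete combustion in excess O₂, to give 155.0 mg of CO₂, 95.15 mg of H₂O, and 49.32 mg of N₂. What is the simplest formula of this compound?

mol C = 0.1550 g CO₂ ÷ 44.009 g/mol = 0.0035220 mol
mol H = 2 × 0.09515 g H₂O ÷ 18.015 g/mol = 0.010563 mol
mol N = 2 × 0.04932 g N₂ ÷ 28.014 g/mol = 0.0035211 mol
mass O = 0.1586 − (0.042303 + 0.010648 + 0.049320) = 0.056329 g → mol O = 0.056329 ÷ 15.999 = 0.0035208 mol
Divide by the smallest (0.0035208 mol): C 1.000, H 3.000, N 1.000, O 1.000

CH3NO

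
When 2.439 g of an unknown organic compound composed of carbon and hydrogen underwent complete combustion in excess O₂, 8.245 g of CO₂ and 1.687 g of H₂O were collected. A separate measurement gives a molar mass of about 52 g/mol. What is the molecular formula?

mol C = 8.245 g CO₂ ÷ 44.009 g/mol = 0.18735 mol
mol H = 2 × 1.687 g H₂O ÷ 18.015 g/mol = 0.18729 mol
Divide by the smallest (0.18729 mol): C 1.000, H 1.000
Empirical formula: CH
Empirical-formula mass = 13.02 g/mol; 52 ÷ 13.02 ≈ 4, so the molecular formula is C4H4.

C4H4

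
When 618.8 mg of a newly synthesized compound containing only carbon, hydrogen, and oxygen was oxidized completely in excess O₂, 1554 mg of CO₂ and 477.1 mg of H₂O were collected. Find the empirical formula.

mol C = 1.554 g CO₂ ÷ 44.009 g/mol = 0.035311 mol
mol H = 2 × 0.4771 g H₂O ÷ 18.015 g/mol = 0.052967 mol
mass O = 0.6188 − (0.42412 + 0.053391) = 0.14129 g → mol O = 0.14129 ÷ 15.999 = 0.0088311 mol
Divide by the smallest (0.0088311 mol): C 3.998, H 5.998, O 1.000

C4H6O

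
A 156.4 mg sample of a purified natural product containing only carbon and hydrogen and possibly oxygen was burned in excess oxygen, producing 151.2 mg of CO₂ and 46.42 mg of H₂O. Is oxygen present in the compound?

yes

mol C = 0.1512 g CO₂ ÷ 44.009 g/mol = 0.0034357 mol
mol H = 2 × 0.04642 g H₂O ÷ 18.015 g/mol = 0.0051535 mol
C and H account for only 0.046460 g of the 0.1564 g sample; the remaining 0.10994 g must be oxygen.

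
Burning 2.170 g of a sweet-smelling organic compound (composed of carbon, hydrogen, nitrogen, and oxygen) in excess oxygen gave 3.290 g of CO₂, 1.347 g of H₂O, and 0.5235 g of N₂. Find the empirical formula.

mol C = 3.290 g CO₂ ÷ 44.009 g/mol = 0.074757 mol
mol H = 2 × 1.347 g H₂O ÷ 18.015 g/mol = 0.14954 mol
mol N = 2 × 0.5235 g N₂ ÷ 28.014 g/mol = 0.037374 mol
mass O = 2.170 − (0.89791 + 0.15074 + 0.52350) = 0.59785 g → mol O = 0.59785 ÷ 15.999 = 0.037368 mol
Divide by the smallest (0.037368 mol): C 2.001, H 4.002, N 1.000, O 1.000

C2H4NO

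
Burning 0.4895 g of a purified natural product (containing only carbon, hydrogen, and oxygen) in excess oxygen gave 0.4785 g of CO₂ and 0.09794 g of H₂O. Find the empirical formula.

CHO2

mol C = 0.4785 g CO₂ ÷ 44.009 g/mol = 0.010873 mol
mol H = 2 × 0.09794 g H₂O ÷ 18.015 g/mol = 0.010873 mol
mass O = 0.4895 − (0.13059 + 0.010960) = 0.34795 g → mol O = 0.34795 ÷ 15.999 = 0.021748 mol
Divide by the smallest (0.010873 mol): C 1.000, H 1.000, O 2.000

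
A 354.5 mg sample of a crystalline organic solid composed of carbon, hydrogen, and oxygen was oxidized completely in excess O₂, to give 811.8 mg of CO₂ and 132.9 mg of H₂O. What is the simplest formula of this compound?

C5H4O2

mol C = 0.8118 g CO₂ ÷ 44.009 g/mol = 0.018446 mol
mol H = 2 × 0.1329 g H₂O ÷ 18.015 g/mol = 0.014754 mol
mass O = 0.3545 − (0.22156 + 0.014872) = 0.11807 g → mol O = 0.11807 ÷ 15.999 = 0.0073798 mol
Divide by the smallest (0.0073798 mol): C 2.500, H 1.999, O 1.000
Multiplying each by 2 gives whole numbers: C 5.00, H 4.00, O 2.00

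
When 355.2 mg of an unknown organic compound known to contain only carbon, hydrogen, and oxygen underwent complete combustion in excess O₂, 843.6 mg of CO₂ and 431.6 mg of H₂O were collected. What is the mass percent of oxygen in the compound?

21.58%

mol C = 0.8436 g CO₂ ÷ 44.009 g/mol = 0.019169 mol
mol H = 2 × 0.4316 g H₂O ÷ 18.015 g/mol = 0.047916 mol
mass O = 0.3552 − (0.23024 + 0.048299) = 0.076665 g → mol O = 0.076665 ÷ 15.999 = 0.0047918 mol
mass % O = 0.076665 g ÷ 0.3552 g × 100%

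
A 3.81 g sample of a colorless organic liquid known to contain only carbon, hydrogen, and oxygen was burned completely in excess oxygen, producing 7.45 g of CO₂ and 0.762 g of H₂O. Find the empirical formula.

C8H4O5

mol C = 7.45 g CO₂ ÷ 44.009 g/mol = 0.1693 mol
mol H = 2 × 0.762 g H₂O ÷ 18.015 g/mol = 0.08460 mol
mass O = 3.81 − (2.033 + 0.08527) = 1.691 g → mol O = 1.691 ÷ 15.999 = 0.1057 mol
Divide by the smallest (0.08460 mol): C 2.001, H 1.000, O 1.250
Multiplying each by 4 gives whole numbers: C 8.00, H 4.00, O 5.00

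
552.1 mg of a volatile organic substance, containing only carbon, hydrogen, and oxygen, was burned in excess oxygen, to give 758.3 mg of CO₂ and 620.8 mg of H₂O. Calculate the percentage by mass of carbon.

37.49%

mol C = 0.7583 g CO₂ ÷ 44.009 g/mol = 0.017231 mol
mol H = 2 × 0.6208 g H₂O ÷ 18.015 g/mol = 0.068920 mol
mass O = 0.5521 − (0.20696 + 0.069472) = 0.27567 g → mol O = 0.27567 ÷ 15.999 = 0.017231 mol
mass % C = 0.20696 g ÷ 0.5521 g × 100%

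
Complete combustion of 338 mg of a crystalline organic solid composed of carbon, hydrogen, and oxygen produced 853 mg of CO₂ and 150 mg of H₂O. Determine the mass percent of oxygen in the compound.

mol C = 0.853 g CO₂ ÷ 44.009 g/mol = 0.01938 mol
mol H = 2 × 0.150 g H₂O ÷ 18.015 g/mol = 0.01665 mol
mass O = 0.338 − (0.2328 + 0.01679) = 0.08841 g → mol O = 0.08841 ÷ 15.999 = 0.005526 mol
mass % O = 0.08841 g ÷ 0.338 g × 100%

26.2%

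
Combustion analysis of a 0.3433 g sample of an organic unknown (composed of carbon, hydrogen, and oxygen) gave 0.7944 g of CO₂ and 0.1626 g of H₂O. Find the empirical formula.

C8H8O3

mol C = 0.7944 g CO₂ ÷ 44.009 g/mol = 0.018051 mol
mol H = 2 × 0.1626 g H₂O ÷ 18.015 g/mol = 0.018052 mol
mass O = 0.3433 − (0.21681 + 0.018196) = 0.10830 g → mol O = 0.10830 ÷ 15.999 = 0.0067689 mol
Divide by the smallest (0.0067689 mol): C 2.667, H 2.667, O 1.000
Multiplying each by 3 gives whole numbers: C 8.00, H 8.00, O 3.00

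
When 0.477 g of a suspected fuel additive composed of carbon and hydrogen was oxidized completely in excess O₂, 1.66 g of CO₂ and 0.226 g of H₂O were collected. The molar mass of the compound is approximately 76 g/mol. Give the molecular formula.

C6H4

mol C = 1.66 g CO₂ ÷ 44.009 g/mol = 0.03772 mol
mol H = 2 × 0.226 g H₂O ÷ 18.015 g/mol = 0.02509 mol
Divide by the smallest (0.02509 mol): C 1.503, H 1.000
Multiplying each by 2 gives whole numbers: C 3.01, H 2.00
Empirical formula: C3H2
Empirical-formula mass = 38.05 g/mol; 76 ÷ 38.05 ≈ 2, so the molecular formula is C6H4.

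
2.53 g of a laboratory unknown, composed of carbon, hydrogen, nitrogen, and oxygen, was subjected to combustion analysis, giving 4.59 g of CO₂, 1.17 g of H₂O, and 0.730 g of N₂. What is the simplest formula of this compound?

C4H5N2O

mol C = 4.59 g CO₂ ÷ 44.009 g/mol = 0.1043 mol
mol H = 2 × 1.17 g H₂O ÷ 18.015 g/mol = 0.1299 mol
mol N = 2 × 0.730 g N₂ ÷ 28.014 g/mol = 0.05212 mol
mass O = 2.53 − (1.253 + 0.1309 + 0.7300) = 0.4164 g → mol O = 0.4164 ÷ 15.999 = 0.02602 mol
Divide by the smallest (0.02602 mol): C 4.008, H 4.991, N 2.003, O 1.000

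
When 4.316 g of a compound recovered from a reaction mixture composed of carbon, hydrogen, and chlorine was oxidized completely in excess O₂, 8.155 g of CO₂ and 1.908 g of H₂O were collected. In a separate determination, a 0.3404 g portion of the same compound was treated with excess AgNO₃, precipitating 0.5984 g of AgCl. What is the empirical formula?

C7H8Cl2

mol C = 8.155 g CO₂ ÷ 44.009 g/mol = 0.18530 mol
mol H = 2 × 1.908 g H₂O ÷ 18.015 g/mol = 0.21182 mol
From the AgCl data: mol Cl per gram of compound = (0.5984 ÷ 143.318) ÷ 0.3404 = 0.012266 mol/g, so in the 4.316 g combustion sample mol Cl = 0.052940 mol
Divide by the smallest (0.052940 mol): C 3.500, H 4.001, Cl 1.000
Multiplying each by 2 gives whole numbers: C 7.00, H 8.00, Cl 2.00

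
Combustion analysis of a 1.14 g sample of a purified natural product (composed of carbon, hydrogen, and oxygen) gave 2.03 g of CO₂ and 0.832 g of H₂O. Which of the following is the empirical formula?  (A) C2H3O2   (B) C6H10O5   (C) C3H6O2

(C) C3H6O2

mol C = 2.03 g CO₂ ÷ 44.009 g/mol = 0.04613 mol
mol H = 2 × 0.832 g H₂O ÷ 18.015 g/mol = 0.09237 mol
mass O = 1.14 − (0.5540 + 0.09311) = 0.4929 g → mol O = 0.4929 ÷ 15.999 = 0.03081 mol
Divide by the smallest (0.03081 mol): C 1.497, H 2.998, O 1.000
Multiplying each by 2 gives whole numbers: C 2.99, H 6.00, O 2.00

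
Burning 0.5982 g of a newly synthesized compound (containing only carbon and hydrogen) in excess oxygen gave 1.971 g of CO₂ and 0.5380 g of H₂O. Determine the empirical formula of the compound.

mol C = 1.971 g CO₂ ÷ 44.009 g/mol = 0.044786 mol
mol H = 2 × 0.5380 g H₂O ÷ 18.015 g/mol = 0.059728 mol
Divide by the smallest (0.044786 mol): C 1.000, H 1.334
Multiplying each by 3 gives whole numbers: C 3.00, H 4.00

C3H4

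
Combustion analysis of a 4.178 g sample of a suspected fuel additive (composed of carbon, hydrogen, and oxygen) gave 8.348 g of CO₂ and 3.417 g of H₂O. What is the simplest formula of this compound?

C2H4O

mol C = 8.348 g CO₂ ÷ 44.009 g/mol = 0.18969 mol
mol H = 2 × 3.417 g H₂O ÷ 18.015 g/mol = 0.37935 mol
mass O = 4.178 − (2.2783 + 0.38239) = 1.5173 g → mol O = 1.5173 ÷ 15.999 = 0.094835 mol
Divide by the smallest (0.094835 mol): C 2.000, H 4.000, O 1.000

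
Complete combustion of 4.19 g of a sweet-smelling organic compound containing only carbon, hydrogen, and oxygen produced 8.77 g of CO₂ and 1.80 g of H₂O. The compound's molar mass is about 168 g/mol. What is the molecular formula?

mol C = 8.77 g CO₂ ÷ 44.009 g/mol = 0.1993 mol
mol H = 2 × 1.80 g H₂O ÷ 18.015 g/mol = 0.1998 mol
mass O = 4.19 − (2.394 + 0.2014) = 1.595 g → mol O = 1.595 ÷ 15.999 = 0.09970 mol
Divide by the smallest (0.09970 mol): C 1.999, H 2.004, O 1.000
Empirical formula: C2H2O
Empirical-formula mass = 42.04 g/mol; 168 ÷ 42.04 ≈ 4, so the molecular formula is C8H8O4.

C8H8O4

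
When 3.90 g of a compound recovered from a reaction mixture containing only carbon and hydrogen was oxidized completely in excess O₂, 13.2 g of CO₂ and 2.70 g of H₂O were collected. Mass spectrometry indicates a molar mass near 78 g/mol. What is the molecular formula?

C6H6

mol C = 13.2 g CO₂ ÷ 44.009 g/mol = 0.2999 mol
mol H = 2 × 2.70 g H₂O ÷ 18.015 g/mol = 0.2998 mol
Divide by the smallest (0.2998 mol): C 1.001, H 1.000
Empirical formula: CH
Empirical-formula mass = 13.02 g/mol; 78 ÷ 13.02 ≈ 6, so the molecular formula is C6H6.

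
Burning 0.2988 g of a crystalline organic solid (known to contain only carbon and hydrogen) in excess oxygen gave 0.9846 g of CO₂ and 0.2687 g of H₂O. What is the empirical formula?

mol C = 0.9846 g CO₂ ÷ 44.009 g/mol = 0.022373 mol
mol H = 2 × 0.2687 g H₂O ÷ 18.015 g/mol = 0.029831 mol
Divide by the smallest (0.022373 mol): C 1.000, H 1.333
Multiplying each by 3 gives whole numbers: C 3.00, H 4.00

C3H4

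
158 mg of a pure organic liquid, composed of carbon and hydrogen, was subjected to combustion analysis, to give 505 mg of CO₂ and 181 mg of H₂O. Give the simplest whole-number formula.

mol C = 0.505 g CO₂ ÷ 44.009 g/mol = 0.01147 mol
mol H = 2 × 0.181 g H₂O ÷ 18.015 g/mol = 0.02009 mol
Divide by the smallest (0.01147 mol): C 1.000, H 1.751
Multiplying each by 4 gives whole numbers: C 4.00, H 7.00

C4H7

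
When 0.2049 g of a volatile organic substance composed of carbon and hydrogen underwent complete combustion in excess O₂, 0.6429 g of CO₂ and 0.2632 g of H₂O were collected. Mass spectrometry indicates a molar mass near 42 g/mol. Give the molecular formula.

C3H6

mol C = 0.6429 g CO₂ ÷ 44.009 g/mol = 0.014608 mol
mol H = 2 × 0.2632 g H₂O ÷ 18.015 g/mol = 0.029220 mol
Divide by the smallest (0.014608 mol): C 1.000, H 2.000
Empirical formula: CH2
Empirical-formula mass = 14.03 g/mol; 42 ÷ 14.03 ≈ 3, so the molecular formula is C3H6.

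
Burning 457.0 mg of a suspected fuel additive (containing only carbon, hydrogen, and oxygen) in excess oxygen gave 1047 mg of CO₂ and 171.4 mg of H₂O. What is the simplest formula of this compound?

C5H4O2

mol C = 1.047 g CO₂ ÷ 44.009 g/mol = 0.023791 mol
mol H = 2 × 0.1714 g H₂O ÷ 18.015 g/mol = 0.019029 mol
mass O = 0.4570 − (0.28575 + 0.019181) = 0.15207 g → mol O = 0.15207 ÷ 15.999 = 0.0095050 mol
Divide by the smallest (0.0095050 mol): C 2.503, H 2.002, O 1.000
Multiplying each by 2 gives whole numbers: C 5.01, H 4.00, O 2.00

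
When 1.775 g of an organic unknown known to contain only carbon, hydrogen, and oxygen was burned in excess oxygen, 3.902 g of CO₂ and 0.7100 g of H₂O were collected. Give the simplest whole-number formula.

C9H8O4

mol C = 3.902 g CO₂ ÷ 44.009 g/mol = 0.088664 mol
mol H = 2 × 0.7100 g H₂O ÷ 18.015 g/mol = 0.078823 mol
mass O = 1.775 − (1.0649 + 0.079454) = 0.63061 g → mol O = 0.63061 ÷ 15.999 = 0.039415 mol
Divide by the smallest (0.039415 mol): C 2.249, H 2.000, O 1.000
Multiplying each by 4 gives whole numbers: C 9.00, H 8.00, O 4.00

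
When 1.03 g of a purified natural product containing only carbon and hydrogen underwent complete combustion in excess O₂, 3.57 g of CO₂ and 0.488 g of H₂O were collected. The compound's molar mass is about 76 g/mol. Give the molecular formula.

mol C = 3.57 g CO₂ ÷ 44.009 g/mol = 0.08112 mol
mol H = 2 × 0.488 g H₂O ÷ 18.015 g/mol = 0.05418 mol
Divide by the smallest (0.05418 mol): C 1.497, H 1.000
Multiplying each by 2 gives whole numbers: C 2.99, H 2.00
Empirical formula: C3H2
Empirical-formula mass = 38.05 g/mol; 76 ÷ 38.05 ≈ 2, so the molecular formula is C6H4.

C6H4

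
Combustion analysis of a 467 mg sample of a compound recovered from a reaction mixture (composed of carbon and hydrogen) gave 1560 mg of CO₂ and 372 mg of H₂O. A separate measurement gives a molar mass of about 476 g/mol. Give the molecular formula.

C36H42

mol C = 1.56 g CO₂ ÷ 44.009 g/mol = 0.03545 mol
mol H = 2 × 0.372 g H₂O ÷ 18.015 g/mol = 0.04130 mol
Divide by the smallest (0.03545 mol): C 1.000, H 1.165
Multiplying each by 6 gives whole numbers: C 6.00, H 6.99
Empirical formula: C6H7
Empirical-formula mass = 79.12 g/mol; 476 ÷ 79.12 ≈ 6, so the molecular formula is C36H42.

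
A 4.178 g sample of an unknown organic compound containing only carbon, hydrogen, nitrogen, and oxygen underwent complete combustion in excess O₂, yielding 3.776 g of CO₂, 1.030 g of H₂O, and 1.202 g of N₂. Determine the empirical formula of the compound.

mol C = 3.776 g CO₂ ÷ 44.009 g/mol = 0.085801 mol
mol H = 2 × 1.030 g H₂O ÷ 18.015 g/mol = 0.11435 mol
mol N = 2 × 1.202 g N₂ ÷ 28.014 g/mol = 0.085814 mol
mass O = 4.178 − (1.0306 + 0.11526 + 1.2020) = 1.8302 g → mol O = 1.8302 ÷ 15.999 = 0.11439 mol
Divide by the smallest (0.085801 mol): C 1.000, H 1.333, N 1.000, O 1.333
Multiplying each by 3 gives whole numbers: C 3.00, H 4.00, N 3.00, O 4.00

C3H4N3O4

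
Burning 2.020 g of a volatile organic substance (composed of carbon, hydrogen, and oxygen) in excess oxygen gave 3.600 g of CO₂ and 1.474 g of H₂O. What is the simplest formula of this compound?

mol C = 3.600 g CO₂ ÷ 44.009 g/mol = 0.081801 mol
mol H = 2 × 1.474 g H₂O ÷ 18.015 g/mol = 0.16364 mol
mass O = 2.020 − (0.98252 + 0.16495) = 0.87253 g → mol O = 0.87253 ÷ 15.999 = 0.054537 mol
Divide by the smallest (0.054537 mol): C 1.500, H 3.001, O 1.000
Multiplying each by 2 gives whole numbers: C 3.00, H 6.00, O 2.00

C3H6O2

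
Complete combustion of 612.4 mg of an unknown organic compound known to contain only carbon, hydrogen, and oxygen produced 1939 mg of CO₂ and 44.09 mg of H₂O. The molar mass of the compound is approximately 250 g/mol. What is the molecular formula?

C18H2O2

mol C = 1.939 g CO₂ ÷ 44.009 g/mol = 0.044059 mol
mol H = 2 × 0.04409 g H₂O ÷ 18.015 g/mol = 0.0048948 mol
mass O = 0.6124 − (0.52919 + 0.0049340) = 0.078271 g → mol O = 0.078271 ÷ 15.999 = 0.0048923 mol
Divide by the smallest (0.0048923 mol): C 9.006, H 1.001, O 1.000
Empirical formula: C9HO
Empirical-formula mass = 125.11 g/mol; 250 ÷ 125.11 ≈ 2, so the molecular formula is C18H2O2.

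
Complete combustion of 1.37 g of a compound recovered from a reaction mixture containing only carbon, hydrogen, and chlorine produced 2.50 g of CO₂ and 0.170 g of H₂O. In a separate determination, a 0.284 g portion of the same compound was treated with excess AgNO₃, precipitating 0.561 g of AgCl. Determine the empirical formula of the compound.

C3HCl

mol C = 2.50 g CO₂ ÷ 44.009 g/mol = 0.05681 mol
mol H = 2 × 0.170 g H₂O ÷ 18.015 g/mol = 0.01887 mol
From the AgCl data: mol Cl per gram of compound = (0.561 ÷ 143.318) ÷ 0.284 = 0.01378 mol/g, so in the 1.37 g combustion sample mol Cl = 0.01888 mol
Divide by the smallest (0.01887 mol): C 3.010, H 1.000, Cl 1.001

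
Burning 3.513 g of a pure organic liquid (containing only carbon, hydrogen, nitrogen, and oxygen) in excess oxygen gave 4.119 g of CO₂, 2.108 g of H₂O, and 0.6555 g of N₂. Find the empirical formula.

C2H5NO2

mol C = 4.119 g CO₂ ÷ 44.009 g/mol = 0.093594 mol
mol H = 2 × 2.108 g H₂O ÷ 18.015 g/mol = 0.23403 mol
mol N = 2 × 0.6555 g N₂ ÷ 28.014 g/mol = 0.046798 mol
mass O = 3.513 − (1.1242 + 0.23590 + 0.65550) = 1.4974 g → mol O = 1.4974 ÷ 15.999 = 0.093596 mol
Divide by the smallest (0.046798 mol): C 2.000, H 5.001, N 1.000, O 2.000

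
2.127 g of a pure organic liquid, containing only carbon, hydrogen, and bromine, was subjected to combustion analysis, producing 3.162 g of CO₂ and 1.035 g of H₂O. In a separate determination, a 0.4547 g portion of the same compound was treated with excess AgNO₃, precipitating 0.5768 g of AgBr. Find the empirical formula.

mol C = 3.162 g CO₂ ÷ 44.009 g/mol = 0.071849 mol
mol H = 2 × 1.035 g H₂O ÷ 18.015 g/mol = 0.11490 mol
From the AgBr data: mol Br per gram of compound = (0.5768 ÷ 187.772) ÷ 0.4547 = 0.0067557 mol/g, so in the 2.127 g combustion sample mol Br = 0.014369 mol
Divide by the smallest (0.014369 mol): C 5.000, H 7.996, Br 1.000

C5H8Br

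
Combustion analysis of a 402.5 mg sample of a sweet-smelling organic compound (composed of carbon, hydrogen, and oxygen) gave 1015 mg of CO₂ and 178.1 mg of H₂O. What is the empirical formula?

C7H6O2

mol C = 1.015 g CO₂ ÷ 44.009 g/mol = 0.023063 mol
mol H = 2 × 0.1781 g H₂O ÷ 18.015 g/mol = 0.019772 mol
mass O = 0.4025 − (0.27702 + 0.019931) = 0.10555 g → mol O = 0.10555 ÷ 15.999 = 0.0065975 mol
Divide by the smallest (0.0065975 mol): C 3.496, H 2.997, O 1.000
Multiplying each by 2 gives whole numbers: C 6.99, H 5.99, O 2.00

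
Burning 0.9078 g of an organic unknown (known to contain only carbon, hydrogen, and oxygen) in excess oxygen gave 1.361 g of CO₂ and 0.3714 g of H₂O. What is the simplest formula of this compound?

C3H4O3

mol C = 1.361 g CO₂ ÷ 44.009 g/mol = 0.030925 mol
mol H = 2 × 0.3714 g H₂O ÷ 18.015 g/mol = 0.041232 mol
mass O = 0.9078 − (0.37145 + 0.041562) = 0.49479 g → mol O = 0.49479 ÷ 15.999 = 0.030926 mol
Divide by the smallest (0.030925 mol): C 1.000, H 1.333, O 1.000
Multiplying each by 3 gives whole numbers: C 3.00, H 4.00, O 3.00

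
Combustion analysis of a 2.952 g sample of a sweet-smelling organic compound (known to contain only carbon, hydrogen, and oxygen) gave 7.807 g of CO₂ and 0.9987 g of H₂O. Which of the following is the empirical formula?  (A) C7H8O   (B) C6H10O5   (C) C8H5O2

mol C = 7.807 g CO₂ ÷ 44.009 g/mol = 0.17740 mol
mol H = 2 × 0.9987 g H₂O ÷ 18.015 g/mol = 0.11087 mol
mass O = 2.952 − (2.1307 + 0.11176) = 0.70954 g → mol O = 0.70954 ÷ 15.999 = 0.044349 mol
Divide by the smallest (0.044349 mol): C 4.000, H 2.500, O 1.000
Multiplying each by 2 gives whole numbers: C 8.00, H 5.00, O 2.00

(C) C8H5O2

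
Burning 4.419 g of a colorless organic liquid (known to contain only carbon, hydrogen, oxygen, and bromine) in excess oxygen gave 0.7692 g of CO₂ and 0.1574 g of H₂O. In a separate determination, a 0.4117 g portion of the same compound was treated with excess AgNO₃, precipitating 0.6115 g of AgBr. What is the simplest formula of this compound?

CHBr2O5

mol C = 0.7692 g CO₂ ÷ 44.009 g/mol = 0.017478 mol
mol H = 2 × 0.1574 g H₂O ÷ 18.015 g/mol = 0.017474 mol
From the AgBr data: mol Br per gram of compound = (0.6115 ÷ 187.772) ÷ 0.4117 = 0.0079102 mol/g, so in the 4.419 g combustion sample mol Br = 0.034955 mol
mass O = 4.419 − (0.20993 + 0.017614 + 2.7930) = 1.3984 g → mol O = 1.3984 ÷ 15.999 = 0.087406 mol
Divide by the smallest (0.017474 mol): C 1.000, H 1.000, Br 2.000, O 5.002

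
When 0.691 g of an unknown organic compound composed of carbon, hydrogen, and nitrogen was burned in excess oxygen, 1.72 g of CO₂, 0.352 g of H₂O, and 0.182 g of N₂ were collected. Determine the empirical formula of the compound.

C3H3N

mol C = 1.72 g CO₂ ÷ 44.009 g/mol = 0.03908 mol
mol H = 2 × 0.352 g H₂O ÷ 18.015 g/mol = 0.03908 mol
mol N = 2 × 0.182 g N₂ ÷ 28.014 g/mol = 0.01299 mol
Divide by the smallest (0.01299 mol): C 3.008, H 3.008, N 1.000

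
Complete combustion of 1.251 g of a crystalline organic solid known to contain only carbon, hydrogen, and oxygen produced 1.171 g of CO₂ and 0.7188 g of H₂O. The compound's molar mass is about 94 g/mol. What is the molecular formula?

C2H6O4

mol C = 1.171 g CO₂ ÷ 44.009 g/mol = 0.026608 mol
mol H = 2 × 0.7188 g H₂O ÷ 18.015 g/mol = 0.079800 mol
mass O = 1.251 − (0.31959 + 0.080439) = 0.85097 g → mol O = 0.85097 ÷ 15.999 = 0.053189 mol
Divide by the smallest (0.026608 mol): C 1.000, H 2.999, O 1.999
Empirical formula: CH3O2
Empirical-formula mass = 47.03 g/mol; 94 ÷ 47.03 ≈ 2, so the molecular formula is C2H6O4.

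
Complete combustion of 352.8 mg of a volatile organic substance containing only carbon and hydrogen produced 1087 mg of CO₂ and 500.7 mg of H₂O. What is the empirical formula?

mol C = 1.087 g CO₂ ÷ 44.009 g/mol = 0.024699 mol
mol H = 2 × 0.5007 g H₂O ÷ 18.015 g/mol = 0.055587 mol
Divide by the smallest (0.024699 mol): C 1.000, H 2.251
Multiplying each by 4 gives whole numbers: C 4.00, H 9.00

C4H9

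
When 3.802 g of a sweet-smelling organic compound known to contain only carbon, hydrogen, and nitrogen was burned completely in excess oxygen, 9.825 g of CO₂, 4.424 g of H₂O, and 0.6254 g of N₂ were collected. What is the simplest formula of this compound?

mol C = 9.825 g CO₂ ÷ 44.009 g/mol = 0.22325 mol
mol H = 2 × 4.424 g H₂O ÷ 18.015 g/mol = 0.49115 mol
mol N = 2 × 0.6254 g N₂ ÷ 28.014 g/mol = 0.044649 mol
Divide by the smallest (0.044649 mol): C 5.000, H 11.000, N 1.000

C5H11N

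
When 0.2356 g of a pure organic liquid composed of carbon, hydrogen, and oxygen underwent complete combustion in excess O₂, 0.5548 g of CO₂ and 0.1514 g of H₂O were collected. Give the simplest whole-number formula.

mol C = 0.5548 g CO₂ ÷ 44.009 g/mol = 0.012607 mol
mol H = 2 × 0.1514 g H₂O ÷ 18.015 g/mol = 0.016808 mol
mass O = 0.2356 − (0.15142 + 0.016943) = 0.067240 g → mol O = 0.067240 ÷ 15.999 = 0.0042028 mol
Divide by the smallest (0.0042028 mol): C 3.000, H 3.999, O 1.000

C3H4O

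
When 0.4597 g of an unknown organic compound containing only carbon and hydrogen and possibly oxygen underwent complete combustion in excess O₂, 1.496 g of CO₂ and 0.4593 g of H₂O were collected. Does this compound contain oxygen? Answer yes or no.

mol C = 1.496 g CO₂ ÷ 44.009 g/mol = 0.033993 mol
mol H = 2 × 0.4593 g H₂O ÷ 18.015 g/mol = 0.050991 mol
C and H together account for 0.45969 g — essentially the entire 0.4597 g sample — so the compound contains no oxygen.

no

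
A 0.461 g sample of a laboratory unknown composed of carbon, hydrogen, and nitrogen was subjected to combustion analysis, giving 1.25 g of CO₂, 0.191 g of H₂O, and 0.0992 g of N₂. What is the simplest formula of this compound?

mol C = 1.25 g CO₂ ÷ 44.009 g/mol = 0.02840 mol
mol H = 2 × 0.191 g H₂O ÷ 18.015 g/mol = 0.02120 mol
mol N = 2 × 0.0992 g N₂ ÷ 28.014 g/mol = 0.007082 mol
Divide by the smallest (0.007082 mol): C 4.011, H 2.994, N 1.000

C4H3N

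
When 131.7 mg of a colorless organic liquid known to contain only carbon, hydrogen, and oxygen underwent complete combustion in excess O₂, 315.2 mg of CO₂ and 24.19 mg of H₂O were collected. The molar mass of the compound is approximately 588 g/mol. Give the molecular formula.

C32H12O12

mol C = 0.3152 g CO₂ ÷ 44.009 g/mol = 0.0071622 mol
mol H = 2 × 0.02419 g H₂O ÷ 18.015 g/mol = 0.0026855 mol
mass O = 0.1317 − (0.086025 + 0.0027070) = 0.042968 g → mol O = 0.042968 ÷ 15.999 = 0.0026857 mol
Divide by the smallest (0.0026855 mol): C 2.667, H 1.000, O 1.000
Multiplying each by 3 gives whole numbers: C 8.00, H 3.00, O 3.00
Empirical formula: C8H3O3
Empirical-formula mass = 147.11 g/mol; 588 ÷ 147.11 ≈ 4, so the molecular formula is C32H12O12.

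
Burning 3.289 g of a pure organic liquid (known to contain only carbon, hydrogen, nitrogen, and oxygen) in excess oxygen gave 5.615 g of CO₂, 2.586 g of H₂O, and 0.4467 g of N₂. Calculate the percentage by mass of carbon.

46.59%

mol C = 5.615 g CO₂ ÷ 44.009 g/mol = 0.12759 mol
mol H = 2 × 2.586 g H₂O ÷ 18.015 g/mol = 0.28709 mol
mol N = 2 × 0.4467 g N₂ ÷ 28.014 g/mol = 0.031891 mol
mass O = 3.289 − (1.5325 + 0.28939 + 0.44670) = 1.0205 g → mol O = 1.0205 ÷ 15.999 = 0.063782 mol
mass % C = 1.5325 g ÷ 3.289 g × 100%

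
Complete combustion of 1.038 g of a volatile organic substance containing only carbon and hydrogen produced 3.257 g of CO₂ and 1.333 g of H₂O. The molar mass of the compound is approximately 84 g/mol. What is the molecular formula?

C6H12

mol C = 3.257 g CO₂ ÷ 44.009 g/mol = 0.074008 mol
mol H = 2 × 1.333 g H₂O ÷ 18.015 g/mol = 0.14799 mol
Divide by the smallest (0.074008 mol): C 1.000, H 2.000
Empirical formula: CH2
Empirical-formula mass = 14.03 g/mol; 84 ÷ 14.03 ≈ 6, so the molecular formula is C6H12.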